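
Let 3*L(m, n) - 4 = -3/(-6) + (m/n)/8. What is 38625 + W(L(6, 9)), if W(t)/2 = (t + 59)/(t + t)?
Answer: 2126554/55 ≈ 38665.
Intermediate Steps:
L(m, n) = 3/2 + m/(24*n) (L(m, n) = 4/3 + (-3/(-6) + (m/n)/8)/3 = 4/3 + (-3*(-⅙) + (m/n)*(⅛))/3 = 4/3 + (½ + m/(8*n))/3 = 4/3 + (⅙ + m/(24*n)) = 3/2 + m/(24*n))
W(t) = (59 + t)/t (W(t) = 2*((t + 59)/(t + t)) = 2*((59 + t)/((2*t))) = 2*((59 + t)*(1/(2*t))) = 2*((59 + t)/(2*t)) = (59 + t)/t)
38625 + W(L(6, 9)) = 38625 + (59 + (1/24)*(6 + 36*9)/9)/(((1/24)*(6 + 36*9)/9)) = 38625 + (59 + (1/24)*(⅑)*(6 + 324))/(((1/24)*(⅑)*(6 + 324))) = 38625 + (59 + (1/24)*(⅑)*330)/(((1/24)*(⅑)*330)) = 38625 + (59 + 55/36)/(55/36) = 38625 + (36/55)*(2179/36) = 38625 + 2179/55 = 2126554/55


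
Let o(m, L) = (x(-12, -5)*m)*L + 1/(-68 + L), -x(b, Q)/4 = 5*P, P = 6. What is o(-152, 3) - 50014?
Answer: 305889/65 ≈ 4706.0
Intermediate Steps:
x(b, Q) = -120 (x(b, Q) = -20*6 = -4*30 = -120)
o(m, L) = 1/(-68 + L) - 120*L*m (o(m, L) = (-120*m)*L + 1/(-68 + L) = -120*L*m + 1/(-68 + L) = 1/(-68 + L) - 120*L*m)
o(-152, 3) - 50014 = (1 - 120*(-152)*3**2 + 8160*3*(-152))/(-68 + 3) - 50014 = (1 - 120*(-152)*9 - 3720960)/(-65) - 50014 = -(1 + 164160 - 3720960)/65 - 50014 = -1/65*(-3556799) - 50014 = 3556799/65 - 50014 = 305889/65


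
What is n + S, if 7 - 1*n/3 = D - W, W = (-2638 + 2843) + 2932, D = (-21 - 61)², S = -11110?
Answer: -21850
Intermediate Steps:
D = 6724 (D = (-82)² = 6724)
W = 3137 (W = 205 + 2932 = 3137)
n = -10740 (n = 21 - 3*(6724 - 1*3137) = 21 - 3*(6724 - 3137) = 21 - 3*3587 = 21 - 10761 = -10740)
n + S = -10740 - 11110 = -21850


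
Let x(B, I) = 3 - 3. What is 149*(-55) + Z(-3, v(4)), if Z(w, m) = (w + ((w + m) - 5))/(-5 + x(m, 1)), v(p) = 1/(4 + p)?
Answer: -327713/40 ≈ -8192.8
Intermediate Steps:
x(B, I) = 0
Z(w, m) = 1 - 2*w/5 - m/5 (Z(w, m) = (w + ((w + m) - 5))/(-5 + 0) = (w + ((m + w) - 5))/(-5) = (w + (-5 + m + w))*(-⅕) = (-5 + m + 2*w)*(-⅕) = 1 - 2*w/5 - m/5)
149*(-55) + Z(-3, v(4)) = 149*(-55) + (1 - ⅖*(-3) - 1/(5*(4 + 4))) = -8195 + (1 + 6/5 - ⅕/8) = -8195 + (1 + 6/5 - ⅕*⅛) = -8195 + (1 + 6/5 - 1/40) = -8195 + 87/40 = -327713/40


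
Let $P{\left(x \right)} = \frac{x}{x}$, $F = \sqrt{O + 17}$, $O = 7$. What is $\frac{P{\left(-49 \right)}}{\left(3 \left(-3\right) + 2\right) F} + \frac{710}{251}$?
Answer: $\frac{710}{251} - \frac{\sqrt{6}}{84} \approx 2.7995$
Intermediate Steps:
$F = 2 \sqrt{6}$ ($F = \sqrt{7 + 17} = \sqrt{24} = 2 \sqrt{6} \approx 4.899$)
$P{\left(x \right)} = 1$
$\frac{P{\left(-49 \right)}}{\left(3 \left(-3\right) + 2\right) F} + \frac{710}{251} = 1 \frac{1}{\left(3 \left(-3\right) + 2\right) 2 \sqrt{6}} + \frac{710}{251} = 1 \frac{1}{\left(-9 + 2\right) 2 \sqrt{6}} + 710 \cdot \frac{1}{251} = 1 \frac{1}{\left(-7\right) 2 \sqrt{6}} + \frac{710}{251} = 1 \frac{1}{\left(-14\right) \sqrt{6}} + \frac{710}{251} = 1 \left(- \frac{\sqrt{6}}{84}\right) + \frac{710}{251} = - \frac{\sqrt{6}}{84} + \frac{710}{251} = \frac{710}{251} - \frac{\sqrt{6}}{84}$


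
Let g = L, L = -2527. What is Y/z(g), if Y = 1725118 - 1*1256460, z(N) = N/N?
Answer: 468658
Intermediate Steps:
g = -2527
z(N) = 1
Y = 468658 (Y = 1725118 - 1256460 = 468658)
Y/z(g) = 468658/1 = 468658*1 = 468658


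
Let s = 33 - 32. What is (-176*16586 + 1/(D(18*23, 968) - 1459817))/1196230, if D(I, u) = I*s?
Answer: -4260195835809/1745781650690 ≈ -2.4403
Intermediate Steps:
s = 1
D(I, u) = I (D(I, u) = I*1 = I)
(-176*16586 + 1/(D(18*23, 968) - 1459817))/1196230 = (-176*16586 + 1/(18*23 - 1459817))/1196230 = (-2919136 + 1/(414 - 1459817))*(1/1196230) = (-2919136 + 1/(-1459403))*(1/1196230) = (-2919136 - 1/1459403)*(1/1196230) = -4260195835809/1459403*1/1196230 = -4260195835809/1745781650690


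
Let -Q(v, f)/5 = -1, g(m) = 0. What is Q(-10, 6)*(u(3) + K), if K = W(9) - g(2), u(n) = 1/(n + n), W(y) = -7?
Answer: -205/6 ≈ -34.167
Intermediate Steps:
u(n) = 1/(2*n)
K = -7 (K = -7 - 1*0 = -7 + 0 = -7)
Q(v, f) = 5 (Q(v, f) = -5*(-1) = 5)
Q(-10, 6)*(u(3) + K) = 5*((½)/3 - 7) = 5*((½)*(⅓) - 7) = 5*(⅙ - 7) = 5*(-41/6) = -205/6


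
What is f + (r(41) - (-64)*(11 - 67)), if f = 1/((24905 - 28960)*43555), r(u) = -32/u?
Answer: -25958243402441/7241236525 ≈ -3584.8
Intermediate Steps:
f = -1/176615525 (f = (1/43555)/(-4055) = -1/4055*1/43555 = -1/176615525 ≈ -5.6620e-9)
f + (r(41) - (-64)*(11 - 67)) = -1/176615525 + (-32/41 - (-64)*(11 - 67)) = -1/176615525 + (-32*1/41 - (-64)*(-56)) = -1/176615525 + (-32/41 - 1*3584) = -1/176615525 + (-32/41 - 3584) = -1/176615525 - 146976/41 = -25958243402441/7241236525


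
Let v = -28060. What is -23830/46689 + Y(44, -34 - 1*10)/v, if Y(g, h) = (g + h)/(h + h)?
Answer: -23830/46689 ≈ -0.51040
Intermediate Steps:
Y(g, h) = (g + h)/(2*h) (Y(g, h) = (g + h)/((2*h)) = (g + h)*(1/(2*h)) = (g + h)/(2*h))
-23830/46689 + Y(44, -34 - 1*10)/v = -23830/46689 + ((44 + (-34 - 1*10))/(2*(-34 - 1*10)))/(-28060) = -23830*1/46689 + ((44 + (-34 - 10))/(2*(-34 - 10)))*(-1/28060) = -23830/46689 + ((½)*(44 - 44)/(-44))*(-1/28060) = -23830/46689 + ((½)*(-1/44)*0)*(-1/28060) = -23830/46689 + 0*(-1/28060) = -23830/46689 + 0 = -23830/46689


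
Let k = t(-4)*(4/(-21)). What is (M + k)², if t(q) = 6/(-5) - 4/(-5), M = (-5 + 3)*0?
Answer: 64/11025 ≈ 0.0058050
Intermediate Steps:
M = 0 (M = -2*0 = 0)
t(q) = -⅖ (t(q) = 6*(-⅕) - 4*(-⅕) = -6/5 + ⅘ = -⅖)
k = 8/105 (k = -8/(5*(-21)) = -8*(-1)/(5*21) = -⅖*(-4/21) = 8/105 ≈ 0.076190)
(M + k)² = (0 + 8/105)² = (8/105)² = 64/11025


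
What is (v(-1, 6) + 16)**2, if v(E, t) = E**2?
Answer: 289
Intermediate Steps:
(v(-1, 6) + 16)**2 = ((-1)**2 + 16)**2 = (1 + 16)**2 = 17**2 = 289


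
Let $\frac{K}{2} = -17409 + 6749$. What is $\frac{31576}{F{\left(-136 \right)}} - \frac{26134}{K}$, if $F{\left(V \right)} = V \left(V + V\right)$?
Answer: $\frac{25624207}{12322960} \approx 2.0794$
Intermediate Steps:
$K = -21320$ ($K = 2 \left(-17409 + 6749\right) = 2 \left(-10660\right) = -21320$)
$F{\left(V \right)} = 2 V^{2}$ ($F{\left(V \right)} = V 2 V = 2 V^{2}$)
$\frac{31576}{F{\left(-136 \right)}} - \frac{26134}{K} = \frac{31576}{2 \left(-136\right)^{2}} - \frac{26134}{-21320} = \frac{31576}{2 \cdot 18496} - - \frac{13067}{10660} = \frac{31576}{36992} + \frac{13067}{10660} = 31576 \cdot \frac{1}{36992} + \frac{13067}{10660} = \frac{3947}{4624} + \frac{13067}{10660} = \frac{25624207}{12322960}$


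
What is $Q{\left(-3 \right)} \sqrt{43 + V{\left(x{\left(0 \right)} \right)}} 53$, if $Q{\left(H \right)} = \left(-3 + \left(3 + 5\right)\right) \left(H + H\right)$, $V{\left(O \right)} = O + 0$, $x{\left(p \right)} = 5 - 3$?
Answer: $- 4770 \sqrt{5} \approx -10666.0$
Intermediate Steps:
$x{\left(p \right)} = 2$ ($x{\left(p \right)} = 5 - 3 = 2$)
$V{\left(O \right)} = O$
$Q{\left(H \right)} = 10 H$ ($Q{\left(H \right)} = \left(-3 + 8\right) 2 H = 5 \cdot 2 H = 10 H$)
$Q{\left(-3 \right)} \sqrt{43 + V{\left(x{\left(0 \right)} \right)}} 53 = 10 \left(-3\right) \sqrt{43 + 2} \cdot 53 = - 30 \sqrt{45} \cdot 53 = - 30 \cdot 3 \sqrt{5} \cdot 53 = - 90 \sqrt{5} \cdot 53 = - 4770 \sqrt{5}$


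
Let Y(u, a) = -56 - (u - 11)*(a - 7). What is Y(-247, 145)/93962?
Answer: 17774/46981 ≈ 0.37832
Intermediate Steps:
Y(u, a) = -56 - (-11 + u)*(-7 + a)
Y(-247, 145)/93962 = (-133 + 7*(-247) + 11*145 - 1*145*(-247))/93962 = (-133 - 1729 + 1595 + 35815)*(1/93962) = 35548*(1/93962) = 17774/46981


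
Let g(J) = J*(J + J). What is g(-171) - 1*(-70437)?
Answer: 128919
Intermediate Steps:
g(J) = 2*J**2 (g(J) = J*(2*J) = 2*J**2)
g(-171) - 1*(-70437) = 2*(-171)**2 - 1*(-70437) = 2*29241 + 70437 = 58482 + 70437 = 128919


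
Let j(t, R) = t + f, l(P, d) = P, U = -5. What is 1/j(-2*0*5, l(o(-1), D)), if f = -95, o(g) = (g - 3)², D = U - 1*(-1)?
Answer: -1/95 ≈ -0.010526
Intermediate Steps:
D = -4 (D = -5 - 1*(-1) = -5 + 1 = -4)
o(g) = (-3 + g)²
j(t, R) = -95 + t (j(t, R) = t - 95 = -95 + t)
1/j(-2*0*5, l(o(-1), D)) = 1/(-95 - 2*0*5) = 1/(-95 + 0*5) = 1/(-95 + 0) = 1/(-95) = -1/95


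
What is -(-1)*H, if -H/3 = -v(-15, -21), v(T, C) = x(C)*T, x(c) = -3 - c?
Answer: -810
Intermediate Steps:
v(T, C) = T*(-3 - C) (v(T, C) = (-3 - C)*T = T*(-3 - C))
H = -810 (H = -(-3)*(-1*(-15)*(3 - 21)) = -(-3)*(-1*(-15)*(-18)) = -(-3)*(-270) = -3*270 = -810)
-(-1)*H = -(-1)*(-810) = -1*810 = -810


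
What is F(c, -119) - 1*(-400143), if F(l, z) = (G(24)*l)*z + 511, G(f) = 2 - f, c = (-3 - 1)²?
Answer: 442542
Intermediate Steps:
c = 16 (c = (-4)² = 16)
F(l, z) = 511 - 22*l*z (F(l, z) = ((2 - 1*24)*l)*z + 511 = ((2 - 24)*l)*z + 511 = (-22*l)*z + 511 = -22*l*z + 511 = 511 - 22*l*z)
F(c, -119) - 1*(-400143) = (511 - 22*16*(-119)) - 1*(-400143) = (511 + 41888) + 400143 = 42399 + 400143 = 442542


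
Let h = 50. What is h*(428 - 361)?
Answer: 3350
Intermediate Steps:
h*(428 - 361) = 50*(428 - 361) = 50*67 = 3350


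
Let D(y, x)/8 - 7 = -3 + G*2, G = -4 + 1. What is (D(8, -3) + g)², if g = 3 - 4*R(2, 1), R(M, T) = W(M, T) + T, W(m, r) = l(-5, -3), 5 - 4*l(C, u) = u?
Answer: 625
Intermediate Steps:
l(C, u) = 5/4 - u/4
W(m, r) = 2 (W(m, r) = 5/4 - ¼*(-3) = 5/4 + ¾ = 2)
G = -3
R(M, T) = 2 + T
D(y, x) = -16 (D(y, x) = 56 + 8*(-3 - 3*2) = 56 + 8*(-3 - 6) = 56 + 8*(-9) = 56 - 72 = -16)
g = -9 (g = 3 - 4*(2 + 1) = 3 - 4*3 = 3 - 12 = -9)
(D(8, -3) + g)² = (-16 - 9)² = (-25)² = 625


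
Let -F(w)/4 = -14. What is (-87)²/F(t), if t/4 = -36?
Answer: 7569/56 ≈ 135.16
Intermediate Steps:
t = -144 (t = 4*(-36) = -144)
F(w) = 56 (F(w) = -4*(-14) = 56)
(-87)²/F(t) = (-87)²/56 = 7569*(1/56) = 7569/56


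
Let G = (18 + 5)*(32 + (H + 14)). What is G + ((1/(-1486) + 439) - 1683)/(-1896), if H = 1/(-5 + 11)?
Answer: 2993517281/2817456 ≈ 1062.5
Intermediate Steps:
H = ⅙ (H = 1/6 = ⅙ ≈ 0.16667)
G = 6371/6 (G = (18 + 5)*(32 + (⅙ + 14)) = 23*(32 + 85/6) = 23*(277/6) = 6371/6 ≈ 1061.8)
G + ((1/(-1486) + 439) - 1683)/(-1896) = 6371/6 + ((1/(-1486) + 439) - 1683)/(-1896) = 6371/6 + ((1*(-1/1486) + 439) - 1683)*(-1/1896) = 6371/6 + ((-1/1486 + 439) - 1683)*(-1/1896) = 6371/6 + (652353/1486 - 1683)*(-1/1896) = 6371/6 - 1848585/1486*(-1/1896) = 6371/6 + 616195/939152 = 2993517281/2817456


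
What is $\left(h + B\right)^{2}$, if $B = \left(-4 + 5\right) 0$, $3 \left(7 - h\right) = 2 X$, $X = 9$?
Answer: $1$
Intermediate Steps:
$h = 1$ ($h = 7 - \frac{2 \cdot 9}{3} = 7 - 6 = 1$)
$B = 0$ ($B = 1 \cdot 0 = 0$)
$\left(h + B\right)^{2} = \left(1 + 0\right)^{2} = 1^{2} = 1$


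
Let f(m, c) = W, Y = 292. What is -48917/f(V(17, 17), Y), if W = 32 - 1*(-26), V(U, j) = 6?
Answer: -48917/58 ≈ -843.40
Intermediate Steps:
W = 58 (W = 32 + 26 = 58)
f(m, c) = 58
-48917/f(V(17, 17), Y) = -48917/58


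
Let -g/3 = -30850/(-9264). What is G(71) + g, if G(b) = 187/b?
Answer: -806447/109624 ≈ -7.3565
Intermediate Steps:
g = -15425/1544 (g = -(-92550)/(-9264) = -(-92550)*(-1)/9264 = -3*15425/4632 = -15425/1544 ≈ -9.9903)
G(71) + g = 187/71 - 15425/1544 = -806447/109624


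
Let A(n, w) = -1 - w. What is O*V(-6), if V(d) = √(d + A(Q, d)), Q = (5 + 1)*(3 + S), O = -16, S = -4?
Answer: -16*I ≈ -16.0*I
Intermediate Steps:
Q = -6 (Q = (5 + 1)*(3 - 4) = 6*(-1) = -6)
V(d) = I (V(d) = √(d + (-1 - d)) = √(-1) = I)
O*V(-6) = -16*I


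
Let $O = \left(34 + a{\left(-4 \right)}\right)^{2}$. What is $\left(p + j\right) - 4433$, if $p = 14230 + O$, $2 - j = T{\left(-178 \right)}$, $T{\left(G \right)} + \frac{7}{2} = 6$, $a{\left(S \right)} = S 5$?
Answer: $\frac{19985}{2} \approx 9992.5$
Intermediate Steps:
$a{\left(S \right)} = 5 S$
$O = 196$ ($O = \left(34 + 5 \left(-4\right)\right)^{2} = \left(34 - 20\right)^{2} = 14^{2} = 196$)
$T{\left(G \right)} = \frac{5}{2}$ ($T{\left(G \right)} = - \frac{7}{2} + 6 = \frac{5}{2}$)
$j = - \frac{1}{2}$ ($j = 2 - \frac{5}{2} = - \frac{1}{2} \approx -0.5$)
$p = 14426$ ($p = 14230 + 196 = 14426$)
$\left(p + j\right) - 4433 = \left(14426 - \frac{1}{2}\right) - 4433 = \frac{28851}{2} - 4433 = \frac{19985}{2}$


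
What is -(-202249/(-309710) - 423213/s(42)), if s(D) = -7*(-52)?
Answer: 9357119971/8052460 ≈ 1162.0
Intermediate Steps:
s(D) = 364
-(-202249/(-309710) - 423213/s(42)) = -(-202249/(-309710) - 423213/364) = -(-202249*(-1/309710) - 423213*1/364) = -(202249/309710 - 60459/52) = -1*(-9357119971/8052460) = 9357119971/8052460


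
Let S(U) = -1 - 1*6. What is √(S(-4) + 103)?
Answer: 4*√6 ≈ 9.7980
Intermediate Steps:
S(U) = -7 (S(U) = -1 - 6 = -7)
√(S(-4) + 103) = √(-7 + 103) = √96 = 4*√6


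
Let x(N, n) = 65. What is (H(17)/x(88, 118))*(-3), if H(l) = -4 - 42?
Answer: 138/65 ≈ 2.1231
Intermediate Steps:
H(l) = -46
(H(17)/x(88, 118))*(-3) = -46/65*(-3) = 138/65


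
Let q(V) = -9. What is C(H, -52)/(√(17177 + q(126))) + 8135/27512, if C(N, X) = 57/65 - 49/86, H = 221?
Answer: 8135/27512 + 1717*√1073/23992280 ≈ 0.29803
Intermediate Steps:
C(N, X) = 1717/5590 (C(N, X) = 57*(1/65) - 49*1/86 = 57/65 - 49/86 = 1717/5590)
C(H, -52)/(√(17177 + q(126))) + 8135/27512 = 1717/(5590*(√(17177 - 9))) + 8135/27512 = 1717/(5590*(√17168)) + 8135*(1/27512) = 1717/(5590*((4*√1073))) + 8135/27512 = 1717*(√1073/4292)/5590 + 8135/27512 = 1717*√1073/23992280 + 8135/27512 = 8135/27512 + 1717*√1073/23992280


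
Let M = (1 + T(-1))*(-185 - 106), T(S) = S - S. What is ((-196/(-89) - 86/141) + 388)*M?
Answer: -474232418/4183 ≈ -1.1337e+5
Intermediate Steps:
T(S) = 0
M = -291 (M = (1 + 0)*(-185 - 106) = 1*(-291) = -291)
((-196/(-89) - 86/141) + 388)*M = ((-196/(-89) - 86/141) + 388)*(-291) = ((-196*(-1/89) - 86*1/141) + 388)*(-291) = ((196/89 - 86/141) + 388)*(-291) = (19982/12549 + 388)*(-291) = (4888994/12549)*(-291) = -474232418/4183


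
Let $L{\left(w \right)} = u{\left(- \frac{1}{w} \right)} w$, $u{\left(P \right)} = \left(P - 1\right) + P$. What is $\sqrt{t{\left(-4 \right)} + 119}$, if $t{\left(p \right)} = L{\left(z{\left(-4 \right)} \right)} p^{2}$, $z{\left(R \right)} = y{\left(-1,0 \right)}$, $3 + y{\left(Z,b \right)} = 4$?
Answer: $\sqrt{71} \approx 8.4261$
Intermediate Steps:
$u{\left(P \right)} = -1 + 2 P$ ($u{\left(P \right)} = \left(-1 + P\right) + P = -1 + 2 P$)
$y{\left(Z,b \right)} = 1$ ($y{\left(Z,b \right)} = -3 + 4 = 1$)
$z{\left(R \right)} = 1$
$L{\left(w \right)} = w \left(-1 - \frac{2}{w}\right)$ ($L{\left(w \right)} = \left(-1 + 2 \left(- \frac{1}{w}\right)\right) w = \left(-1 - \frac{2}{w}\right) w = w \left(-1 - \frac{2}{w}\right)$)
$t{\left(p \right)} = - 3 p^{2}$ ($t{\left(p \right)} = \left(-2 - 1\right) p^{2} = - 3 p^{2}$)
$\sqrt{t{\left(-4 \right)} + 119} = \sqrt{- 3 \left(-4\right)^{2} + 119} = \sqrt{\left(-3\right) 16 + 119} = \sqrt{-48 + 119} = \sqrt{71}$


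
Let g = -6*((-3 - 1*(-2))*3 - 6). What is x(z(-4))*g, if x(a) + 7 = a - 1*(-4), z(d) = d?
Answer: -378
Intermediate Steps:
g = 54 (g = -6*((-3 + 2)*3 - 6) = -6*(-1*3 - 6) = -6*(-3 - 6) = -6*(-9) = 54)
x(a) = -3 + a (x(a) = -7 + (a - 1*(-4)) = -7 + (a + 4) = -7 + (4 + a) = -3 + a)
x(z(-4))*g = (-3 - 4)*54 = -7*54 = -378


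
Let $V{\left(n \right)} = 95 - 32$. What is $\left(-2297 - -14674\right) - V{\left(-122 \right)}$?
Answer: $12314$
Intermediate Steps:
$V{\left(n \right)} = 63$
$\left(-2297 - -14674\right) - V{\left(-122 \right)} = \left(-2297 - -14674\right) - 63 = \left(-2297 + 14674\right) - 63 = 12377 - 63 = 12314$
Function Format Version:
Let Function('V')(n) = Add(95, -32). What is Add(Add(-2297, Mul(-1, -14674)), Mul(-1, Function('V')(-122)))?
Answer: 12314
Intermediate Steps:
Function('V')(n) = 63
Add(Add(-2297, Mul(-1, -14674)), Mul(-1, Function('V')(-122))) = Add(Add(-2297, Mul(-1, -14674)), Mul(-1, 63)) = Add(Add(-2297, 14674), -63) = Add(12377, -63) = 12314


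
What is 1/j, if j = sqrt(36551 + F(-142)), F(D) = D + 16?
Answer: sqrt(1457)/7285 ≈ 0.0052396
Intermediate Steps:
F(D) = 16 + D
j = 5*sqrt(1457) (j = sqrt(36551 + (16 - 142)) = sqrt(36551 - 126) = sqrt(36425) = 5*sqrt(1457) ≈ 190.85)
1/j = 1/(5*sqrt(1457)) = sqrt(1457)/7285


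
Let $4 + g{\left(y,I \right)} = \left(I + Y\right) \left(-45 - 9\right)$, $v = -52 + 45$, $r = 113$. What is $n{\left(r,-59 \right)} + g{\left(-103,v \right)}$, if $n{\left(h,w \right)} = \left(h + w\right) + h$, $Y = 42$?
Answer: $-1727$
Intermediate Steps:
$v = -7$
$n{\left(h,w \right)} = w + 2 h$
$g{\left(y,I \right)} = -2272 - 54 I$ ($g{\left(y,I \right)} = -4 + \left(I + 42\right) \left(-45 - 9\right) = -4 + \left(42 + I\right) \left(-54\right) = -4 - \left(2268 + 54 I\right) = -2272 - 54 I$)
$n{\left(r,-59 \right)} + g{\left(-103,v \right)} = \left(-59 + 2 \cdot 113\right) - 1894 = \left(-59 + 226\right) + \left(-2272 + 378\right) = 167 - 1894 = -1727$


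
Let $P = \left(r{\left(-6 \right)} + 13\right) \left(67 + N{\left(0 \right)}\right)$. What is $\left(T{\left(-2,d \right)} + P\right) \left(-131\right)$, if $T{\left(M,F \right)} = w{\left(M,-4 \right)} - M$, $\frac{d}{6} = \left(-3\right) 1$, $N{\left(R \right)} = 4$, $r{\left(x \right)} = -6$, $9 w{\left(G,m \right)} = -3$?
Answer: $- \frac{195976}{3} \approx -65325.0$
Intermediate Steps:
$w{\left(G,m \right)} = - \frac{1}{3}$ ($w{\left(G,m \right)} = \frac{1}{9} \left(-3\right) = - \frac{1}{3}$)
$d = -18$ ($d = 6 \left(\left(-3\right) 1\right) = 6 \left(-3\right) = -18$)
$T{\left(M,F \right)} = - \frac{1}{3} - M$
$P = 497$ ($P = \left(-6 + 13\right) \left(67 + 4\right) = 7 \cdot 71 = 497$)
$\left(T{\left(-2,d \right)} + P\right) \left(-131\right) = \left(\left(- \frac{1}{3} - -2\right) + 497\right) \left(-131\right) = \left(\left(- \frac{1}{3} + 2\right) + 497\right) \left(-131\right) = \left(\frac{5}{3} + 497\right) \left(-131\right) = \frac{1496}{3} \left(-131\right) = - \frac{195976}{3}$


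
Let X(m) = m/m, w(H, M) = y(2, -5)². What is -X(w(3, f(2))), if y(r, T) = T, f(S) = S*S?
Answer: -1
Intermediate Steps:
f(S) = S²
w(H, M) = 25 (w(H, M) = (-5)² = 25)
X(m) = 1
-X(w(3, f(2))) = -1*1 = -1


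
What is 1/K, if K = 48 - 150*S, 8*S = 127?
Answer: -4/9333 ≈ -0.00042859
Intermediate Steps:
S = 127/8 (S = (⅛)*127 = 127/8 ≈ 15.875)
K = -9333/4 (K = 48 - 150*127/8 = 48 - 9525/4 = -9333/4 ≈ -2333.3)
1/K = 1/(-9333/4) = -4/9333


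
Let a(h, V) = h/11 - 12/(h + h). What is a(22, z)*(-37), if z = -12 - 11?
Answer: -703/11 ≈ -63.909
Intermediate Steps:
z = -23
a(h, V) = -6/h + h/11 (a(h, V) = h*(1/11) - 12*1/(2*h) = h/11 - 6/h = -6/h + h/11)
a(22, z)*(-37) = (-6/22 + (1/11)*22)*(-37) = (-6*1/22 + 2)*(-37) = (-3/11 + 2)*(-37) = (19/11)*(-37) = -703/11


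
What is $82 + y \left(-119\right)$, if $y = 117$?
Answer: $-13841$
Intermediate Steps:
$82 + y \left(-119\right) = 82 + 117 \left(-119\right) = 82 - 13923 = -13841$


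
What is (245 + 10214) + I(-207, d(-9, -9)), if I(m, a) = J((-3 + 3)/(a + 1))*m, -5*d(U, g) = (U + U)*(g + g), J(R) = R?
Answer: 10459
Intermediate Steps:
d(U, g) = -4*U*g/5 (d(U, g) = -(U + U)*(g + g)/5 = -2*U*2*g/5 = -4*U*g/5)
I(m, a) = 0 (I(m, a) = ((-3 + 3)/(a + 1))*m = (0/(1 + a))*m = 0*m = 0)
(245 + 10214) + I(-207, d(-9, -9)) = (245 + 10214) + 0 = 10459 + 0 = 10459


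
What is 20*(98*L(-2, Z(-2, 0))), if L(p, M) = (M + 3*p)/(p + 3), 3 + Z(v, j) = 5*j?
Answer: -17640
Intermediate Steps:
Z(v, j) = -3 + 5*j
L(p, M) = (M + 3*p)/(3 + p)
20*(98*L(-2, Z(-2, 0))) = 20*(98*(((-3 + 5*0) + 3*(-2))/(3 - 2))) = 20*(98*(((-3 + 0) - 6)/1)) = 20*(98*(1*(-3 - 6))) = 20*(98*(1*(-9))) = 20*(98*(-9)) = 20*(-882) = -17640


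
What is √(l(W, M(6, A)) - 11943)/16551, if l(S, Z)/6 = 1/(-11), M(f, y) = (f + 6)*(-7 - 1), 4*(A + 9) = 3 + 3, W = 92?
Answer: I*√1445169/182061 ≈ 0.006603*I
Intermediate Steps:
A = -15/2 (A = -9 + (3 + 3)/4 = -9 + (¼)*6 = -9 + 3/2 = -15/2 ≈ -7.5000)
M(f, y) = -48 - 8*f (M(f, y) = (6 + f)*(-8) = -48 - 8*f)
l(S, Z) = -6/11 (l(S, Z) = 6/(-11) = 6*(-1/11) = -6/11)
√(l(W, M(6, A)) - 11943)/16551 = √(-6/11 - 11943)/16551 = √(-131379/11)*(1/16551) = (I*√1445169/11)*(1/16551) = I*√1445169/182061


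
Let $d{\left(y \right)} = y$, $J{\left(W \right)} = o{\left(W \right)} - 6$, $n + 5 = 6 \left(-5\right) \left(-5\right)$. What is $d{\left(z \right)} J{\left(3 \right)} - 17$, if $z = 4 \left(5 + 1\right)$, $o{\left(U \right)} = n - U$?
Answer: $3247$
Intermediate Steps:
$n = 145$ ($n = -5 + 6 \left(-5\right) \left(-5\right) = -5 - -150 = -5 + 150 = 145$)
$o{\left(U \right)} = 145 - U$
$z = 24$ ($z = 4 \cdot 6 = 24$)
$J{\left(W \right)} = 139 - W$ ($J{\left(W \right)} = \left(145 - W\right) - 6 = 139 - W$)
$d{\left(z \right)} J{\left(3 \right)} - 17 = 24 \left(139 - 3\right) - 17 = 24 \cdot 136 - 17 = 3264 - 17 = 3247$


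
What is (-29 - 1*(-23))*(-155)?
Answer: 930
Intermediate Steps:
(-29 - 1*(-23))*(-155) = (-29 + 23)*(-155) = -6*(-155) = 930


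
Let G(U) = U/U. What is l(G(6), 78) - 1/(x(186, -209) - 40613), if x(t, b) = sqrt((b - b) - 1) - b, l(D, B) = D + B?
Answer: 128966214547/1632483217 + I/1632483217 ≈ 79.0 + 6.1256e-10*I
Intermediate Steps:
G(U) = 1
l(D, B) = B + D
x(t, b) = I - b (x(t, b) = sqrt(0 - 1) - b = sqrt(-1) - b = I - b)
l(G(6), 78) - 1/(x(186, -209) - 40613) = (78 + 1) - 1/((I - 1*(-209)) - 40613) = 79 - 1/((I + 209) - 40613) = 79 - 1/((209 + I) - 40613) = 79 - 1/(-40404 + I) = 79 - (-40404 - I)/1632483217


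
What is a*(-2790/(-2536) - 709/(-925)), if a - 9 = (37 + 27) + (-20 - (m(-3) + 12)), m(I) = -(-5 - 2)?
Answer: 37219579/586450 ≈ 63.466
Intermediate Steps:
m(I) = 7 (m(I) = -1*(-7) = 7)
a = 34 (a = 9 + ((37 + 27) + (-20 - (7 + 12))) = 9 + (64 + (-20 - 1*19)) = 9 + (64 + (-20 - 19)) = 9 + (64 - 39) = 9 + 25 = 34)
a*(-2790/(-2536) - 709/(-925)) = 34*(-2790/(-2536) - 709/(-925)) = 34*(-2790*(-1/2536) - 709*(-1/925)) = 34*(1395/1268 + 709/925) = 34*(2189387/1172900) = 37219579/586450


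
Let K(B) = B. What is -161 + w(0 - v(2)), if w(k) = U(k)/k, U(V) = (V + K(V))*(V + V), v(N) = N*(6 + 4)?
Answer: -241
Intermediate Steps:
v(N) = 10*N (v(N) = N*10 = 10*N)
U(V) = 4*V² (U(V) = (V + V)*(V + V) = (2*V)*(2*V) = 4*V²)
w(k) = 4*k (w(k) = (4*k²)/k = 4*k)
-161 + w(0 - v(2)) = -161 + 4*(0 - 10*2) = -161 + 4*(0 - 1*20) = -161 + 4*(0 - 20) = -161 + 4*(-20) = -161 - 80 = -241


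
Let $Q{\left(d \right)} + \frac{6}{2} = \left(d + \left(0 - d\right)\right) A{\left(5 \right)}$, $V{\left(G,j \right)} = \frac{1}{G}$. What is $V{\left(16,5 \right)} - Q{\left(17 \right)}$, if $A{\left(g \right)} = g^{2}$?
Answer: $\frac{49}{16} \approx 3.0625$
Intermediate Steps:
$Q{\left(d \right)} = -3$ ($Q{\left(d \right)} = -3 + \left(d + \left(0 - d\right)\right) 5^{2} = -3 + \left(d - d\right) 25 = -3 + 0 \cdot 25 = -3 + 0 = -3$)
$V{\left(16,5 \right)} - Q{\left(17 \right)} = \frac{1}{16} - -3 = \frac{1}{16} + 3 = \frac{49}{16}$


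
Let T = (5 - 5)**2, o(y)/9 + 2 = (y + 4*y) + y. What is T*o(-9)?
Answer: 0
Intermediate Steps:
o(y) = -18 + 54*y (o(y) = -18 + 9*((y + 4*y) + y) = -18 + 9*(5*y + y) = -18 + 9*(6*y) = -18 + 54*y)
T = 0 (T = 0**2 = 0)
T*o(-9) = 0*(-18 + 54*(-9)) = 0*(-18 - 486) = 0*(-504) = 0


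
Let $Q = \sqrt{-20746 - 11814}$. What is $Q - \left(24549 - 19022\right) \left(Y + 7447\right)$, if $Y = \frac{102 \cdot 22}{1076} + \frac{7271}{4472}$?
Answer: $- \frac{49538320747949}{1202968} + 4 i \sqrt{2035} \approx -4.118 \cdot 10^{7} + 180.44 i$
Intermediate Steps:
$Y = \frac{4464691}{1202968}$ ($Y = 2244 \cdot \frac{1}{1076} + 7271 \cdot \frac{1}{4472} = \frac{561}{269} + \frac{7271}{4472} = \frac{4464691}{1202968} \approx 3.7114$)
$Q = 4 i \sqrt{2035}$ ($Q = \sqrt{-32560} = 4 i \sqrt{2035} \approx 180.44 i$)
$Q - \left(24549 - 19022\right) \left(Y + 7447\right) = 4 i \sqrt{2035} - \left(24549 - 19022\right) \left(\frac{4464691}{1202968} + 7447\right) = 4 i \sqrt{2035} - 5527 \cdot \frac{8962967387}{1202968} = 4 i \sqrt{2035} - \frac{49538320747949}{1202968} = - \frac{49538320747949}{1202968} + 4 i \sqrt{2035}$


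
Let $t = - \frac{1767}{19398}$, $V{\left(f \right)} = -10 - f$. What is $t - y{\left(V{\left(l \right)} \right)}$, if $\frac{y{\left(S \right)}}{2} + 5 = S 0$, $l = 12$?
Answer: $\frac{64071}{6466} \approx 9.9089$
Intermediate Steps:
$y{\left(S \right)} = -10$ ($y{\left(S \right)} = -10 + 2 S 0 = -10 + 2 \cdot 0 = -10 + 0 = -10$)
$t = - \frac{589}{6466}$ ($t = \left(-1767\right) \frac{1}{19398} = - \frac{589}{6466} \approx -0.091092$)
$t - y{\left(V{\left(l \right)} \right)} = - \frac{589}{6466} - -10 = - \frac{589}{6466} + 10 = \frac{64071}{6466}$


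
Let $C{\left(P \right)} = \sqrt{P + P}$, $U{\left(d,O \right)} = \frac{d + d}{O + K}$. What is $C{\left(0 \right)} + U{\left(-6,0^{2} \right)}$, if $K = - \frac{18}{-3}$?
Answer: $-2$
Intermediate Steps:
$K = 6$ ($K = \left(-18\right) \left(- \frac{1}{3}\right) = 6$)
$U{\left(d,O \right)} = \frac{2 d}{6 + O}$ ($U{\left(d,O \right)} = \frac{d + d}{O + 6} = \frac{2 d}{6 + O}$)
$C{\left(P \right)} = \sqrt{2} \sqrt{P}$ ($C{\left(P \right)} = \sqrt{2 P} = \sqrt{2} \sqrt{P}$)
$C{\left(0 \right)} + U{\left(-6,0^{2} \right)} = \sqrt{2} \sqrt{0} + 2 \left(-6\right) \frac{1}{6 + 0^{2}} = \sqrt{2} \cdot 0 + 2 \left(-6\right) \frac{1}{6 + 0} = 0 + 2 \left(-6\right) \frac{1}{6} = 0 - 2 = -2$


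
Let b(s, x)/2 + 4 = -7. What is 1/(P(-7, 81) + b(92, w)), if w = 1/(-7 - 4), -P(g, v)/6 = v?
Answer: -1/508 ≈ -0.0019685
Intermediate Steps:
P(g, v) = -6*v
w = -1/11 (w = 1/(-11) = -1/11 ≈ -0.090909)
b(s, x) = -22 (b(s, x) = -8 + 2*(-7) = -8 - 14 = -22)
1/(P(-7, 81) + b(92, w)) = 1/(-6*81 - 22) = 1/(-486 - 22) = 1/(-508) = -1/508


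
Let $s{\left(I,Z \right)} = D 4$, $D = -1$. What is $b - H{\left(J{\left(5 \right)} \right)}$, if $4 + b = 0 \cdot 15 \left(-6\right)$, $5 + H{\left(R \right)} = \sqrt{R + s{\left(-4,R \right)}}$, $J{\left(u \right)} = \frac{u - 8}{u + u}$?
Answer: $1 - \frac{i \sqrt{430}}{10} \approx 1.0 - 2.0736 i$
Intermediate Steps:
$s{\left(I,Z \right)} = -4$ ($s{\left(I,Z \right)} = \left(-1\right) 4 = -4$)
$J{\left(u \right)} = \frac{-8 + u}{2 u}$
$H{\left(R \right)} = -5 + \sqrt{-4 + R}$ ($H{\left(R \right)} = -5 + \sqrt{R - 4} = -5 + \sqrt{-4 + R}$)
$b = -4$ ($b = -4 + 0 \cdot 15 \left(-6\right) = -4 + 0 \left(-6\right) = -4 + 0 = -4$)
$b - H{\left(J{\left(5 \right)} \right)} = -4 - \left(-5 + \sqrt{-4 + \frac{-8 + 5}{2 \cdot 5}}\right) = -4 - \left(-5 + \sqrt{-4 + \frac{1}{2} \cdot \frac{1}{5} \left(-3\right)}\right) = -4 - \left(-5 + \sqrt{-4 - \frac{3}{10}}\right) = -4 - \left(-5 + \sqrt{- \frac{43}{10}}\right) = -4 - \left(-5 + \frac{i \sqrt{430}}{10}\right) = -4 + \left(5 - \frac{i \sqrt{430}}{10}\right) = 1 - \frac{i \sqrt{430}}{10}$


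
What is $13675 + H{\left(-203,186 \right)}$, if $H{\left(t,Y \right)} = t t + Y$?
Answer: $55070$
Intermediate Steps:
$H{\left(t,Y \right)} = Y + t^{2}$ ($H{\left(t,Y \right)} = t^{2} + Y = Y + t^{2}$)
$13675 + H{\left(-203,186 \right)} = 13675 + \left(186 + \left(-203\right)^{2}\right) = 13675 + \left(186 + 41209\right) = 13675 + 41395 = 55070$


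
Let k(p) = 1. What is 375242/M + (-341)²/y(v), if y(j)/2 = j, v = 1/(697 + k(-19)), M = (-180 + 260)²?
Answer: 129862808421/3200 ≈ 4.0582e+7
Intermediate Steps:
M = 6400 (M = 80² = 6400)
v = 1/698 (v = 1/(697 + 1) = 1/698 ≈ 0.0014327)
y(j) = 2*j
375242/M + (-341)²/y(v) = 375242/6400 + (-341)²/((2*(1/698))) = 375242*(1/6400) + 116281/(1/349) = 187621/3200 + 116281*349 = 187621/3200 + 40582069 = 129862808421/3200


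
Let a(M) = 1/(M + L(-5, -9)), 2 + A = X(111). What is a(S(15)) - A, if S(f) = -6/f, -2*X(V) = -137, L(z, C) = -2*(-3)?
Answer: -1857/28 ≈ -66.321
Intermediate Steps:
L(z, C) = 6
X(V) = 137/2 (X(V) = -½*(-137) = 137/2)
A = 133/2 (A = -2 + 137/2 = 133/2 ≈ 66.500)
a(M) = 1/(6 + M) (a(M) = 1/(M + 6) = 1/(6 + M))
a(S(15)) - A = 1/(6 - 6/15) - 1*133/2 = 1/(6 - 6*1/15) - 133/2 = 1/(6 - ⅖) - 133/2 = 1/(28/5) - 133/2 = 5/28 - 133/2 = -1857/28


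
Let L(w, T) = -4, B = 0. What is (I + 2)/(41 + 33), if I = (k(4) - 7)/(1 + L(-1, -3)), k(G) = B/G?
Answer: 13/222 ≈ 0.058559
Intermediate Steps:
k(G) = 0 (k(G) = 0/G = 0)
I = 7/3 (I = (0 - 7)/(1 - 4) = -7/(-3) = -7*(-⅓) = 7/3 ≈ 2.3333)
(I + 2)/(41 + 33) = (7/3 + 2)/(41 + 33) = (13/3)/74 = (1/74)*(13/3) = 13/222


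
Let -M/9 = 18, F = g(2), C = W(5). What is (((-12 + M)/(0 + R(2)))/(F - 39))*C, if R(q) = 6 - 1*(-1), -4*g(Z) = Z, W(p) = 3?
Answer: 1044/553 ≈ 1.8879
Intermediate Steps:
g(Z) = -Z/4
C = 3
R(q) = 7 (R(q) = 6 + 1 = 7)
F = -½ (F = -¼*2 = -½ ≈ -0.50000)
M = -162 (M = -9*18 = -162)
(((-12 + M)/(0 + R(2)))/(F - 39))*C = (((-12 - 162)/(0 + 7))/(-½ - 39))*3 = ((-174/7)/(-79/2))*3 = -(-348)/(79*7)*3 = -2/79*(-174/7)*3 = (348/553)*3 = 1044/553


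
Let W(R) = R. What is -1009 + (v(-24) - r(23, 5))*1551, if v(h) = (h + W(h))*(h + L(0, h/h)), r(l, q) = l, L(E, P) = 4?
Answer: 1452278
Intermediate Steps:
v(h) = 2*h*(4 + h) (v(h) = (h + h)*(h + 4) = (2*h)*(4 + h) = 2*h*(4 + h))
-1009 + (v(-24) - r(23, 5))*1551 = -1009 + (2*(-24)*(4 - 24) - 1*23)*1551 = -1009 + (2*(-24)*(-20) - 23)*1551 = -1009 + (960 - 23)*1551 = -1009 + 937*1551 = -1009 + 1453287 = 1452278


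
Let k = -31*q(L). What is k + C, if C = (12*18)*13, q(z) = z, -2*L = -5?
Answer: 5461/2 ≈ 2730.5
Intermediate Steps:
L = 5/2 (L = -½*(-5) = 5/2 ≈ 2.5000)
k = -155/2 (k = -31*5/2 = -155/2 ≈ -77.500)
C = 2808 (C = 216*13 = 2808)
k + C = -155/2 + 2808 = 5461/2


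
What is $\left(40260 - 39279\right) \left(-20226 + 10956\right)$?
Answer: $-9093870$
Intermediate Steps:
$\left(40260 - 39279\right) \left(-20226 + 10956\right) = 981 \left(-9270\right) = -9093870$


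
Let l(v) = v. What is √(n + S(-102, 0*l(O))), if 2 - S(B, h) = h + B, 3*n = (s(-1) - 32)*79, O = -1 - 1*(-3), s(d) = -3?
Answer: I*√7359/3 ≈ 28.595*I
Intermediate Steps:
O = 2 (O = -1 + 3 = 2)
n = -2765/3 (n = ((-3 - 32)*79)/3 = (-35*79)/3 = (⅓)*(-2765) = -2765/3 ≈ -921.67)
S(B, h) = 2 - B - h (S(B, h) = 2 - (h + B) = 2 - (B + h) = 2 + (-B - h) = 2 - B - h)
√(n + S(-102, 0*l(O))) = √(-2765/3 + (2 - 1*(-102) - 0*2)) = √(-2765/3 + (2 + 102 - 1*0)) = √(-2765/3 + (2 + 102 + 0)) = √(-2765/3 + 104) = √(-2453/3) = I*√7359/3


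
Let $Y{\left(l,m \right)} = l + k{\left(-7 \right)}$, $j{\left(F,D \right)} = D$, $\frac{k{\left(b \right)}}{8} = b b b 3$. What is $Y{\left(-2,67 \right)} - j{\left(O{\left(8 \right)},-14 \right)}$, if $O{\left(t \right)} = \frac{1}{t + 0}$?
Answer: $-8220$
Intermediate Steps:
$k{\left(b \right)} = 24 b^{3}$ ($k{\left(b \right)} = 8 b b b 3 = 8 b^{2} b 3 = 8 b^{3} \cdot 3 = 8 \cdot 3 b^{3} = 24 b^{3}$)
$O{\left(t \right)} = \frac{1}{t}$
$Y{\left(l,m \right)} = -8232 + l$ ($Y{\left(l,m \right)} = l + 24 \left(-7\right)^{3} = l + 24 \left(-343\right) = l - 8232 = -8232 + l$)
$Y{\left(-2,67 \right)} - j{\left(O{\left(8 \right)},-14 \right)} = \left(-8232 - 2\right) - -14 = -8234 + 14 = -8220$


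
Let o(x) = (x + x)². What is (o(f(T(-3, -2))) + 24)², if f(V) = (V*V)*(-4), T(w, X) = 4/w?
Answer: 335915584/6561 ≈ 51199.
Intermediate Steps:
f(V) = -4*V² (f(V) = V²*(-4) = -4*V²)
o(x) = 4*x² (o(x) = (2*x)² = 4*x²)
(o(f(T(-3, -2))) + 24)² = (4*(-4*(4/(-3))²)² + 24)² = (4*(-4*(4*(-⅓))²)² + 24)² = (4*(-4*(-4/3)²)² + 24)² = (4*(-4*16/9)² + 24)² = (4*(-64/9)² + 24)² = (4*(4096/81) + 24)² = (16384/81 + 24)² = (18328/81)² = 335915584/6561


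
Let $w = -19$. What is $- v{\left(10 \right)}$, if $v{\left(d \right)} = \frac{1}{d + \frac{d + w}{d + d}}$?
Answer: $- \frac{20}{191} \approx -0.10471$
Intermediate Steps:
$v{\left(d \right)} = \frac{1}{d + \frac{-19 + d}{2 d}}$ ($v{\left(d \right)} = \frac{1}{d + \frac{d - 19}{d + d}} = \frac{1}{d + \frac{-19 + d}{2 d}}$)
$- v{\left(10 \right)} = - \frac{2 \cdot 10}{-19 + 10 + 2 \cdot 10^{2}} = - \frac{2 \cdot 10}{-19 + 10 + 2 \cdot 100} = - \frac{2 \cdot 10}{-19 + 10 + 200} = - \frac{2 \cdot 10}{191} = \left(-1\right) \frac{20}{191} = - \frac{20}{191}$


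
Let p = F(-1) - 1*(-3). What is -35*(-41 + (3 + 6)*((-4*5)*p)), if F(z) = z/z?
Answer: 26635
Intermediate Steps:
F(z) = 1
p = 4 (p = 1 - 1*(-3) = 1 + 3 = 4)
-35*(-41 + (3 + 6)*((-4*5)*p)) = -35*(-41 + (3 + 6)*(-4*5*4)) = -35*(-41 + 9*(-20*4)) = -35*(-41 + 9*(-80)) = -35*(-41 - 720) = -35*(-761) = 26635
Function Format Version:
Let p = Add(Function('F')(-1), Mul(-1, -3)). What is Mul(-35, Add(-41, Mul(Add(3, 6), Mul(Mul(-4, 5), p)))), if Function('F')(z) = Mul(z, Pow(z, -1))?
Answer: 26635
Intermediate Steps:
Function('F')(z) = 1
p = 4 (p = Add(1, Mul(-1, -3)) = Add(1, 3) = 4)
Mul(-35, Add(-41, Mul(Add(3, 6), Mul(Mul(-4, 5), p)))) = Mul(-35, Add(-41, Mul(Add(3, 6), Mul(Mul(-4, 5), 4)))) = Mul(-35, Add(-41, Mul(9, Mul(-20, 4)))) = Mul(-35, Add(-41, Mul(9, -80))) = Mul(-35, Add(-41, -720)) = Mul(-35, -761) = 26635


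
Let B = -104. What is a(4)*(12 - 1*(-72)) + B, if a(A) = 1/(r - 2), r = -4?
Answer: -118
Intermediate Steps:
a(A) = -⅙ (a(A) = 1/(-4 - 2) = 1/(-6) = -⅙)
a(4)*(12 - 1*(-72)) + B = -(12 - 1*(-72))/6 - 104 = -(12 + 72)/6 - 104 = -⅙*84 - 104 = -14 - 104 = -118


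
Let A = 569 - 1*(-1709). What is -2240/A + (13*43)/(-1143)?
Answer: -1916861/1301877 ≈ -1.4724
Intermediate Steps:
A = 2278 (A = 569 + 1709 = 2278)
-2240/A + (13*43)/(-1143) = -2240/2278 + (13*43)/(-1143) = -2240*1/2278 + 559*(-1/1143) = -1120/1139 - 559/1143 = -1916861/1301877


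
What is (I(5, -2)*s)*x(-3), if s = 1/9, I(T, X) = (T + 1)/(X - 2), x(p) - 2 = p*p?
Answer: -11/6 ≈ -1.8333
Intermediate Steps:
x(p) = 2 + p**2 (x(p) = 2 + p*p = 2 + p**2)
I(T, X) = (1 + T)/(-2 + X)
s = 1/9 ≈ 0.11111
(I(5, -2)*s)*x(-3) = (((1 + 5)/(-2 - 2))*(1/9))*(2 + (-3)**2) = ((6/(-4))*(1/9))*(2 + 9) = (-1/4*6*(1/9))*11 = -3/2*1/9*11 = -1/6*11 = -11/6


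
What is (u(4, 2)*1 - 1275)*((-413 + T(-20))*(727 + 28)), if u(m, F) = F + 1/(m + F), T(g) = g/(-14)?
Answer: 2373094105/6 ≈ 3.9552e+8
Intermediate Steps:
T(g) = -g/14 (T(g) = g*(-1/14) = -g/14)
u(m, F) = F + 1/(F + m)
(u(4, 2)*1 - 1275)*((-413 + T(-20))*(727 + 28)) = (((1 + 2² + 2*4)/(2 + 4))*1 - 1275)*((-413 - 1/14*(-20))*(727 + 28)) = (((1 + 4 + 8)/6)*1 - 1275)*((-413 + 10/7)*755) = (((⅙)*13)*1 - 1275)*(-2881/7*755) = ((13/6)*1 - 1275)*(-2175155/7) = (13/6 - 1275)*(-2175155/7) = -7637/6*(-2175155/7) = 2373094105/6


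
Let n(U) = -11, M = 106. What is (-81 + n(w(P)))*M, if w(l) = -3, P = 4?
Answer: -9752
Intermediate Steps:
(-81 + n(w(P)))*M = (-81 - 11)*106 = -92*106 = -9752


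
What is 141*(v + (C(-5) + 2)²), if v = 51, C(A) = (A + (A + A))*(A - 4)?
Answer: 2653620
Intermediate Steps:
C(A) = 3*A*(-4 + A) (C(A) = (A + 2*A)*(-4 + A) = (3*A)*(-4 + A) = 3*A*(-4 + A))
141*(v + (C(-5) + 2)²) = 141*(51 + (3*(-5)*(-4 - 5) + 2)²) = 141*(51 + (3*(-5)*(-9) + 2)²) = 141*(51 + (135 + 2)²) = 141*(51 + 137²) = 141*(51 + 18769) = 141*18820 = 2653620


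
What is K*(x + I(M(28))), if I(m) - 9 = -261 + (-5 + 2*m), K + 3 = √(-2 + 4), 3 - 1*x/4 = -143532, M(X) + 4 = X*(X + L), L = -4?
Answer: -1725657 + 575219*√2 ≈ -9.1217e+5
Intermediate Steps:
M(X) = -4 + X*(-4 + X) (M(X) = -4 + X*(X - 4) = -4 + X*(-4 + X))
x = 574140 (x = 12 - 4*(-143532) = 12 + 574128 = 574140)
K = -3 + √2 (K = -3 + √(-2 + 4) = -3 + √2 ≈ -1.5858)
I(m) = -257 + 2*m (I(m) = 9 + (-261 + (-5 + 2*m)) = 9 + (-266 + 2*m) = -257 + 2*m)
K*(x + I(M(28))) = (-3 + √2)*(574140 + (-257 + 2*(-4 + 28² - 4*28))) = (-3 + √2)*(574140 + (-257 + 2*(-4 + 784 - 112))) = (-3 + √2)*(574140 + (-257 + 2*668)) = (-3 + √2)*(574140 + (-257 + 1336)) = (-3 + √2)*(574140 + 1079) = (-3 + √2)*575219 = -1725657 + 575219*√2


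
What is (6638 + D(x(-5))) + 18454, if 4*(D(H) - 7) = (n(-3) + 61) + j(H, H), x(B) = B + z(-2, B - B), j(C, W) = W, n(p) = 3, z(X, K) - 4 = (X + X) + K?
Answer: 100455/4 ≈ 25114.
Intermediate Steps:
z(X, K) = 4 + K + 2*X (z(X, K) = 4 + ((X + X) + K) = 4 + (2*X + K) = 4 + (K + 2*X) = 4 + K + 2*X)
x(B) = B (x(B) = B + (4 + (B - B) + 2*(-2)) = B + (4 + 0 - 4) = B + 0 = B)
D(H) = 23 + H/4 (D(H) = 7 + ((3 + 61) + H)/4 = 7 + (64 + H)/4 = 7 + (16 + H/4) = 23 + H/4)
(6638 + D(x(-5))) + 18454 = (6638 + (23 + (¼)*(-5))) + 18454 = (6638 + (23 - 5/4)) + 18454 = (6638 + 87/4) + 18454 = 26639/4 + 18454 = 100455/4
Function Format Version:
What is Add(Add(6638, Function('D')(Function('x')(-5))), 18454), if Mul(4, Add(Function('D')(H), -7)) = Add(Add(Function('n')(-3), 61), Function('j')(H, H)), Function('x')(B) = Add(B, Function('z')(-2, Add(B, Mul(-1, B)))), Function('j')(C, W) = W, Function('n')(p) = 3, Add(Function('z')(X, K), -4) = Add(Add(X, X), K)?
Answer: Rational(100455, 4) ≈ 25114.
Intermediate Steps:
Function('z')(X, K) = Add(4, K, Mul(2, X)) (Function('z')(X, K) = Add(4, Add(Add(X, X), K)) = Add(4, Add(Mul(2, X), K)) = Add(4, Add(K, Mul(2, X))) = Add(4, K, Mul(2, X)))
Function('x')(B) = B (Function('x')(B) = Add(B, Add(4, Add(B, Mul(-1, B)), Mul(2, -2))) = Add(B, Add(4, 0, -4)) = Add(B, 0) = B)
Function('D')(H) = Add(23, Mul(Rational(1, 4), H)) (Function('D')(H) = Add(7, Mul(Rational(1, 4), Add(Add(3, 61), H))) = Add(7, Mul(Rational(1, 4), Add(64, H))) = Add(7, Add(16, Mul(Rational(1, 4), H))) = Add(23, Mul(Rational(1, 4), H)))
Add(Add(6638, Function('D')(Function('x')(-5))), 18454) = Add(Add(6638, Add(23, Mul(Rational(1, 4), -5))), 18454) = Add(Add(6638, Add(23, Rational(-5, 4))), 18454) = Add(Add(6638, Rational(87, 4)), 18454) = Add(Rational(26639, 4), 18454) = Rational(100455, 4)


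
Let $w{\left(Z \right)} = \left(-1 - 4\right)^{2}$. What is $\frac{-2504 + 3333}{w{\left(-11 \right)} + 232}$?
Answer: $\frac{829}{257} \approx 3.2257$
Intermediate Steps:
$w{\left(Z \right)} = 25$ ($w{\left(Z \right)} = \left(-5\right)^{2} = 25$)
$\frac{-2504 + 3333}{w{\left(-11 \right)} + 232} = \frac{-2504 + 3333}{25 + 232} = \frac{829}{257}$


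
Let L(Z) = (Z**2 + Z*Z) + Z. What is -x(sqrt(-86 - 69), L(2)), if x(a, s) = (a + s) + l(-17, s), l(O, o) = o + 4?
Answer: -24 - I*sqrt(155) ≈ -24.0 - 12.45*I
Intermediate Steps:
l(O, o) = 4 + o
L(Z) = Z + 2*Z**2 (L(Z) = (Z**2 + Z**2) + Z = 2*Z**2 + Z = Z + 2*Z**2)
x(a, s) = 4 + a + 2*s (x(a, s) = (a + s) + (4 + s) = 4 + a + 2*s)
-x(sqrt(-86 - 69), L(2)) = -(4 + sqrt(-86 - 69) + 2*(2*(1 + 2*2))) = -(4 + sqrt(-155) + 2*(2*(1 + 4))) = -(4 + I*sqrt(155) + 2*(2*5)) = -(4 + I*sqrt(155) + 2*10) = -(4 + I*sqrt(155) + 20) = -(24 + I*sqrt(155)) = -24 - I*sqrt(155)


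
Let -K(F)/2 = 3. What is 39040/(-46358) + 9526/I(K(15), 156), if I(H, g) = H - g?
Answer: -111982697/1877499 ≈ -59.645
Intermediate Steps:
K(F) = -6 (K(F) = -2*3 = -6)
39040/(-46358) + 9526/I(K(15), 156) = 39040/(-46358) + 9526/(-6 - 1*156) = 39040*(-1/46358) + 9526/(-6 - 156) = -19520/23179 + 9526/(-162) = -19520/23179 + 9526*(-1/162) = -19520/23179 - 4763/81 = -111982697/1877499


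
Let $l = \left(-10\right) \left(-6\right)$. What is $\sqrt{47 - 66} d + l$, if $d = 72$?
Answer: $60 + 72 i \sqrt{19} \approx 60.0 + 313.84 i$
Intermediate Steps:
$l = 60$
$\sqrt{47 - 66} d + l = \sqrt{47 - 66} \cdot 72 + 60 = \sqrt{-19} \cdot 72 + 60 = i \sqrt{19} \cdot 72 + 60 = 72 i \sqrt{19} + 60 = 60 + 72 i \sqrt{19}$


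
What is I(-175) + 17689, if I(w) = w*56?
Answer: 7889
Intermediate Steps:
I(w) = 56*w
I(-175) + 17689 = 56*(-175) + 17689 = -9800 + 17689 = 7889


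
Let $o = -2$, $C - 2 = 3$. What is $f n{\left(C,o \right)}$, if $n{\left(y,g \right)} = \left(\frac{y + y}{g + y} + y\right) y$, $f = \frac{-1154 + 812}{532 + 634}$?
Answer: $- \frac{7125}{583} \approx -12.221$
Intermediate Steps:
$C = 5$ ($C = 2 + 3 = 5$)
$f = - \frac{171}{583}$ ($f = - \frac{342}{1166} = \left(-342\right) \frac{1}{1166} = - \frac{171}{583} \approx -0.29331$)
$n{\left(y,g \right)} = y \left(y + \frac{2 y}{g + y}\right)$ ($n{\left(y,g \right)} = \left(\frac{2 y}{g + y} + y\right) y = \left(y + \frac{2 y}{g + y}\right) y = y \left(y + \frac{2 y}{g + y}\right)$)
$f n{\left(C,o \right)} = - \frac{171 \frac{5^{2} \left(2 - 2 + 5\right)}{-2 + 5}}{583} = - \frac{171 \cdot 25 \cdot \frac{1}{3} \cdot 5}{583} = \left(- \frac{171}{583}\right) \frac{125}{3} = - \frac{7125}{583}$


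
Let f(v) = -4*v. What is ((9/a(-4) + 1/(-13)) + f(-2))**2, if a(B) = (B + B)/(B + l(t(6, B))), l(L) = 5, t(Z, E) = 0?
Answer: 499849/10816 ≈ 46.214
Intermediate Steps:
a(B) = 2*B/(5 + B) (a(B) = (B + B)/(B + 5) = (2*B)/(5 + B) = 2*B/(5 + B))
((9/a(-4) + 1/(-13)) + f(-2))**2 = ((9/((2*(-4)/(5 - 4))) + 1/(-13)) - 4*(-2))**2 = ((9/((2*(-4)/1)) + 1*(-1/13)) + 8)**2 = ((9/((2*(-4)*1)) - 1/13) + 8)**2 = ((9/(-8) - 1/13) + 8)**2 = ((9*(-1/8) - 1/13) + 8)**2 = ((-9/8 - 1/13) + 8)**2 = (-125/104 + 8)**2 = (707/104)**2 = 499849/10816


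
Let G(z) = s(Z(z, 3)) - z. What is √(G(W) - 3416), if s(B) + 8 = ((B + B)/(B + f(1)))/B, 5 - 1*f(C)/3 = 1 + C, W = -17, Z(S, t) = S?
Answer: I*√13629/2 ≈ 58.372*I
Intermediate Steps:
f(C) = 12 - 3*C (f(C) = 15 - 3*(1 + C) = 15 + (-3 - 3*C) = 12 - 3*C)
s(B) = -8 + 2/(9 + B) (s(B) = -8 + ((B + B)/(B + (12 - 3*1)))/B = -8 + ((2*B)/(B + (12 - 3)))/B = -8 + ((2*B)/(B + 9))/B = -8 + ((2*B)/(9 + B))/B = -8 + (2*B/(9 + B))/B = -8 + 2/(9 + B))
G(z) = -z + 2*(-35 - 4*z)/(9 + z) (G(z) = 2*(-35 - 4*z)/(9 + z) - z = -z + 2*(-35 - 4*z)/(9 + z))
√(G(W) - 3416) = √((-70 - 1*(-17)² - 17*(-17))/(9 - 17) - 3416) = √((-70 - 1*289 + 289)/(-8) - 3416) = √(-(-70 - 289 + 289)/8 - 3416) = √(-⅛*(-70) - 3416) = √(35/4 - 3416) = √(-13629/4) = I*√13629/2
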